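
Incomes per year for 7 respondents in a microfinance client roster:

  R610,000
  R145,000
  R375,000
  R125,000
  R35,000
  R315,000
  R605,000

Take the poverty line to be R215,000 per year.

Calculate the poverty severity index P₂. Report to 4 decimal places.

Below z: R35,000, R125,000, R145,000 (q = 3 of N = 7).
Relative gaps: (215000−35000)/215000 = 0.8372; (215000−125000)/215000 = 0.4186; (215000−145000)/215000 = 0.3256.
Squared: 0.7009; 0.1752; 0.1060.
Sum = 0.982153; P₂ = 0.982153 / 7 = 0.1403.

0.1403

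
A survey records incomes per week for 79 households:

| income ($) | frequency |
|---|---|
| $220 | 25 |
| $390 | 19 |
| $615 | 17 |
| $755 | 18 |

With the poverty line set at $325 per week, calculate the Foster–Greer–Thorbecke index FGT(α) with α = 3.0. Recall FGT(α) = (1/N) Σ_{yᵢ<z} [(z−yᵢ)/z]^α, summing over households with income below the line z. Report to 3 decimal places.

0.011

Poor units: 25×$220 (q = 25 of N = 79).
Gap ratios (z−y)/z: (325−220)/325 = 0.3231 (×25).
Raised to α = 3.0: 0.03372 (×25).
Sum = 0.843059; FGT(3.0) = 0.843059 / 79 = 0.011.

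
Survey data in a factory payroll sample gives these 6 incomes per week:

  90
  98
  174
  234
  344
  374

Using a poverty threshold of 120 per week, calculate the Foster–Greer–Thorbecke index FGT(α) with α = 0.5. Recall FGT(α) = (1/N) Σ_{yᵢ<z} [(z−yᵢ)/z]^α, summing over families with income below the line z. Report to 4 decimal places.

0.1547

Below the line: 90, 98 (q = 2 of N = 6).
Normalized shortfalls: (120−90)/120 = 0.2500; (120−98)/120 = 0.1833.
Raised to α = 0.5: 0.50000; 0.42817.
Sum = 0.928174; FGT(0.5) = 0.928174 / 6 = 0.1547.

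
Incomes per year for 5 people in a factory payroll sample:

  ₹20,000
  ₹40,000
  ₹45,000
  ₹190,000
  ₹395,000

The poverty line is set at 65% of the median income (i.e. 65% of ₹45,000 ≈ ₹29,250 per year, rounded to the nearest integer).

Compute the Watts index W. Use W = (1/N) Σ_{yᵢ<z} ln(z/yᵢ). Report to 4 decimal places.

0.0760

Below the line: ₹20,000 (q = 1 of N = 5).
Log gaps: ln(29250/20000) = 0.3801.
W = 0.380147 / 5 = 0.0760.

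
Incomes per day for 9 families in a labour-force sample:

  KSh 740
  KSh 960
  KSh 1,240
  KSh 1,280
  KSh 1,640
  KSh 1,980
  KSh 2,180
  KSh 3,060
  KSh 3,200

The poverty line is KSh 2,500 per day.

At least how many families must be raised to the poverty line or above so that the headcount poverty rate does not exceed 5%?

7

Currently q = 7 of N = 9 are below the line (H = 0.778).
A headcount ratio of at most 5% allows at most ⌊0.05 × 9⌋ = 0 poor families.
So at least 7 − 0 = 7 must be lifted.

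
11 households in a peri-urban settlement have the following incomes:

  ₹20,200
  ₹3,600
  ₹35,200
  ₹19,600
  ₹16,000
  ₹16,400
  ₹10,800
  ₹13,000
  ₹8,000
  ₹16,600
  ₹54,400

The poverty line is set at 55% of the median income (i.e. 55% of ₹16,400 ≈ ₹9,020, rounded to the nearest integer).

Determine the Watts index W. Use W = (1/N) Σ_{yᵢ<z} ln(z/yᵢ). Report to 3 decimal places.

Poor units: ₹3,600, ₹8,000 (q = 2 of N = 11).
Log shortfalls: ln(9020/3600) = 0.9185; ln(9020/8000) = 0.1200.
W = 1.038513 / 11 = 0.094.

0.094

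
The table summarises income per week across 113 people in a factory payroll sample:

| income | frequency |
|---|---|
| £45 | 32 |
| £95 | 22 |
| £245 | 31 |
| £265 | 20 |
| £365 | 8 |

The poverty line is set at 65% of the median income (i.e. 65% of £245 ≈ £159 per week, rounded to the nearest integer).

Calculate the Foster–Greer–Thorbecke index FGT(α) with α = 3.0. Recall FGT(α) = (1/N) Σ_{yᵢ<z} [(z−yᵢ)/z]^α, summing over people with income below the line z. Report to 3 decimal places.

Poor units: 32×£45, 22×£95 (q = 54 of N = 113).
Gap ratios (z−y)/z: (159−45)/159 = 0.7170 (×32); (159−95)/159 = 0.4025 (×22).
Raised to α = 3.0: 0.36857 (×32); 0.06522 (×22).
Sum = 13.229060; FGT(3.0) = 13.229060 / 113 = 0.117.

0.117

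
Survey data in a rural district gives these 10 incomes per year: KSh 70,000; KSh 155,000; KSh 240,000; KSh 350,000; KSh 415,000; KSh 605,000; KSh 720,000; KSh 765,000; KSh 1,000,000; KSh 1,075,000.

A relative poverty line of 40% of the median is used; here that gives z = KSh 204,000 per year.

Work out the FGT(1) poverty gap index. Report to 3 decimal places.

Below z: KSh 70,000, KSh 155,000 (q = 2 of N = 10).
Gap ratios (z−y)/z: (204000−70000)/204000 = 0.6569; (204000−155000)/204000 = 0.2402.
Σ = 0.897059. Dividing by the full population N = 10 gives P₁ = 0.090.

0.090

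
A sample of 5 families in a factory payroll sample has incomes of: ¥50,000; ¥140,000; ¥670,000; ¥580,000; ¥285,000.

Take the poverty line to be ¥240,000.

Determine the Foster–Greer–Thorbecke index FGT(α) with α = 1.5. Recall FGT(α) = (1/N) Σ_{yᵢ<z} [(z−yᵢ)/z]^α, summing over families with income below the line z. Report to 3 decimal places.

Below z: ¥50,000, ¥140,000 (q = 2 of N = 5).
Relative gaps: (240000−50000)/240000 = 0.7917; (240000−140000)/240000 = 0.4167.
Raised to α = 1.5: 0.70439; 0.26896.
Sum = 0.973348; FGT(1.5) = 0.973348 / 5 = 0.195.

0.195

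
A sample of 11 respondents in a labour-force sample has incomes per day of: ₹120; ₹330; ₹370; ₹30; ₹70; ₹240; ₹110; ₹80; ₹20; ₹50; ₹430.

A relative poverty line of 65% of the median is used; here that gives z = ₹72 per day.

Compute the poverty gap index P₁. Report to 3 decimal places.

Incomes under z: ₹20, ₹30, ₹50, ₹70 (q = 4 of N = 11).
Relative gaps: (72−20)/72 = 0.7222; (72−30)/72 = 0.5833; (72−50)/72 = 0.3056; (72−70)/72 = 0.0278.
Sum of shortfalls = 1.638889; P₁ averages over all N: 1.638889 / 11 = 0.149.

0.149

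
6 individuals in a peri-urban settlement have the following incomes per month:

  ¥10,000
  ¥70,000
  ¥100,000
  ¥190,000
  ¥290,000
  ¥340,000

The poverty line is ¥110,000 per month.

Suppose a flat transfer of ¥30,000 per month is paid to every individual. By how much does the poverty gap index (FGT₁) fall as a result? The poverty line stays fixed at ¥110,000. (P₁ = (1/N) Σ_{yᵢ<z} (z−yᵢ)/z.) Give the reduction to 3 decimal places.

0.106

Before: below the line — ¥10,000, ¥70,000, ¥100,000; poverty gap index (FGT₁) = 0.22727.
After the ¥30,000 transfer: below the line — ¥40,000, ¥100,000; poverty gap index (FGT₁) = 0.12121.
Reduction = 0.22727 − 0.12121 = 0.106.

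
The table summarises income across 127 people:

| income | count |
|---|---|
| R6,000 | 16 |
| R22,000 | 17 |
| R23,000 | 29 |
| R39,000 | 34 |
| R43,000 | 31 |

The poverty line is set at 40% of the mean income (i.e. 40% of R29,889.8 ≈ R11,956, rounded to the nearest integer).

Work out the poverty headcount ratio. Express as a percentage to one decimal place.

12.6%

16 of the 127 people have income below R11,956.
H = 16/127 = 12.6%.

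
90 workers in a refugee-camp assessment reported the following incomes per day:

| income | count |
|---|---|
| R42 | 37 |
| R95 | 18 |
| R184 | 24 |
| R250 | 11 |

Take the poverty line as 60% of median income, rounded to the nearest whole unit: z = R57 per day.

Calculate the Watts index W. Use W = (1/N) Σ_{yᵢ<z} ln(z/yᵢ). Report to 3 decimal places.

0.126

Poor units: 37×R42 (q = 37 of N = 90).
ln(z/y) terms: ln(57/42) = 0.3054 (×37).
W = 11.299121 / 90 = 0.126.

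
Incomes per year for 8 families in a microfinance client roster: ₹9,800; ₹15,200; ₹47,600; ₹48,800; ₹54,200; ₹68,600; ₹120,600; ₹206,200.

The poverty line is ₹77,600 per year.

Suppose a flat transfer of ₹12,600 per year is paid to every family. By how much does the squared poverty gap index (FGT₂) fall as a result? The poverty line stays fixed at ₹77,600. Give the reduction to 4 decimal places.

Before: below the line — ₹9,800, ₹15,200, ₹47,600, ₹48,800, ₹54,200, ₹68,600; squared poverty gap index (FGT₂) = 0.225196.
After the ₹12,600 transfer: below the line — ₹22,400, ₹27,800, ₹60,200, ₹61,400, ₹66,800; squared poverty gap index (FGT₂) = 0.128885.
Reduction = 0.225196 − 0.128885 = 0.0963.

0.0963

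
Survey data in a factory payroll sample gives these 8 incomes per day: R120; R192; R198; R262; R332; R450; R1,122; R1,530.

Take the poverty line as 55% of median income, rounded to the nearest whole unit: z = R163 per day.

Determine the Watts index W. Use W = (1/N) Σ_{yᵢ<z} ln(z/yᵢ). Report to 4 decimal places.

0.0383

Poor units: R120 (q = 1 of N = 8).
Log gaps: ln(163/120) = 0.3063.
W = 0.306258 / 8 = 0.0383.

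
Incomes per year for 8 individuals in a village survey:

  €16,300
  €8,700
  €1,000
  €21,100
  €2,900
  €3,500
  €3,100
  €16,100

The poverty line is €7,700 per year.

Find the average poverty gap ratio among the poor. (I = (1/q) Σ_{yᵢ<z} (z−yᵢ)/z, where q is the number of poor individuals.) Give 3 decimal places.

Incomes under z: €1,000, €2,900, €3,100, €3,500 (q = 4 of N = 8).
Shortfall ratios (z−y)/z: 0.8701, 0.6234, 0.5974, 0.5455; sum = 2.636364.
The income-gap ratio divides by q (the poor only): 2.636364 / 4 = 0.659.

0.659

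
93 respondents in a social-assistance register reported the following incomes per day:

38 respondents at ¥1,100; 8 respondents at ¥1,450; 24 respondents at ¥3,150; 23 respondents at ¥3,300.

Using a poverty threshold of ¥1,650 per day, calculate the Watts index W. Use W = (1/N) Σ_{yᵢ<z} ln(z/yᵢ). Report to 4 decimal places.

0.1768

Incomes under z: 38×¥1,100, 8×¥1,450 (q = 46 of N = 93).
ln(z/y) terms: ln(1650/1100) = 0.4055 (×38); ln(1650/1450) = 0.1292 (×8).
W = 16.441368 / 93 = 0.1768.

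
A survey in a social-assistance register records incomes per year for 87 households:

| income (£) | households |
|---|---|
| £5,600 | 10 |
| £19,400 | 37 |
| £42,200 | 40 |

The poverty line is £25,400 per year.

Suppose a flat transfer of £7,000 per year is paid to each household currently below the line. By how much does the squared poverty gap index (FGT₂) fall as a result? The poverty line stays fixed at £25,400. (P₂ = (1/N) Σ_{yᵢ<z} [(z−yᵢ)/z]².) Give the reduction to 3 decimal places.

0.064

Before: below the line — 10×£5,600, 37×£19,400; squared poverty gap index (FGT₂) = 0.09358.
After the £7,000 transfer: below the line — 10×£12,600; squared poverty gap index (FGT₂) = 0.02919.
Reduction = 0.09358 − 0.02919 = 0.064.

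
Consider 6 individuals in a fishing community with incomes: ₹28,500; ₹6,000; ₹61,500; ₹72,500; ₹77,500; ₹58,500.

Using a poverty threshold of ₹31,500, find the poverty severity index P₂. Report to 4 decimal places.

Poor units: ₹6,000, ₹28,500 (q = 2 of N = 6).
Gap ratios (z−y)/z: (31500−6000)/31500 = 0.8095; (31500−28500)/31500 = 0.0952.
Squared: 0.6553; 0.0091.
Sum = 0.664399; P₂ = 0.664399 / 6 = 0.1107.

0.1107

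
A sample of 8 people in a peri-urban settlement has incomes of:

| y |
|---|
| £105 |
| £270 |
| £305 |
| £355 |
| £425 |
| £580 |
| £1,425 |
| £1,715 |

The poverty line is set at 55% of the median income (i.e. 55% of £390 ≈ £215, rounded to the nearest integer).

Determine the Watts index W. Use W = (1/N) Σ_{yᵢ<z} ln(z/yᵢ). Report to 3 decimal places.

Poor units: £105 (q = 1 of N = 8).
Log gaps: ln(215/105) = 0.7167.
W = 0.716678 / 8 = 0.090.

0.090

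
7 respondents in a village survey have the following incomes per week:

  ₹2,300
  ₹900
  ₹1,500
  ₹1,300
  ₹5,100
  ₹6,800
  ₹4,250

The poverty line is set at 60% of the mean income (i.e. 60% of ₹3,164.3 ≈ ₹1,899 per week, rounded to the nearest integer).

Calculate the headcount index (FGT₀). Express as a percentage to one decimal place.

3 of the 7 respondents have income below ₹1,899.
H = 3/7 = 42.9%.

42.9%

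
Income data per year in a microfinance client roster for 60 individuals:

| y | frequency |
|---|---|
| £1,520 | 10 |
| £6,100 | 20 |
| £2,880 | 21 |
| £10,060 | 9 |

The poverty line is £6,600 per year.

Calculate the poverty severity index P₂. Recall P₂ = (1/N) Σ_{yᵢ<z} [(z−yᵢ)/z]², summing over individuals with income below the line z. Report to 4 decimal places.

0.2118

Below z: 10×£1,520, 21×£2,880, 20×£6,100 (q = 51 of N = 60).
Gap ratios (z−y)/z: (6600−1520)/6600 = 0.7697 (×10); (6600−2880)/6600 = 0.5636 (×21); (6600−6100)/6600 = 0.0758 (×20).
Squared: 0.5924 (×10); 0.3177 (×21); 0.0057 (×20).
Sum = 12.710523; P₂ = 12.710523 / 60 = 0.2118.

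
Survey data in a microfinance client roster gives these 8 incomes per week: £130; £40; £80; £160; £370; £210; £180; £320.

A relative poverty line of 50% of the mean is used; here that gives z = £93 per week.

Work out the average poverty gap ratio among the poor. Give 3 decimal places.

0.355

Below the line: £40, £80 (q = 2 of N = 8).
Relative gaps: 0.5699, 0.1398; sum = 0.709677.
The income-gap ratio divides by q (the poor only): 0.709677 / 2 = 0.355.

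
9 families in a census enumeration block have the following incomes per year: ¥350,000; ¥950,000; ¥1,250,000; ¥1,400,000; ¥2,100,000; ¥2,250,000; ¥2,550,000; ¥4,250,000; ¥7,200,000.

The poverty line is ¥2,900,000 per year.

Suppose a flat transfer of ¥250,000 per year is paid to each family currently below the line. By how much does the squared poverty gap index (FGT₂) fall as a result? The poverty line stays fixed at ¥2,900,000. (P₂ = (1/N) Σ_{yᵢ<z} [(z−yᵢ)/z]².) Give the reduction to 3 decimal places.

0.057

Before: below the line — ¥350,000, ¥950,000, ¥1,250,000, ¥1,400,000, ¥2,100,000, ¥2,250,000, ¥2,550,000; squared poverty gap index (FGT₂) = 0.21750.
After the ¥250,000 transfer: below the line — ¥600,000, ¥1,200,000, ¥1,500,000, ¥1,650,000, ¥2,350,000, ¥2,500,000, ¥2,800,000; squared poverty gap index (FGT₂) = 0.16085.
Reduction = 0.21750 − 0.16085 = 0.057.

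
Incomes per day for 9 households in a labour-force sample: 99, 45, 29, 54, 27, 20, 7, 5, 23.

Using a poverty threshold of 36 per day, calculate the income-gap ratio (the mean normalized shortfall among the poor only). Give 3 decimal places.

0.486

Poor units: 5, 7, 20, 23, 27, 29 (q = 6 of N = 9).
Shortfall ratios (z−y)/z: 0.8611, 0.8056, 0.4444, 0.3611, 0.2500, 0.1944; sum = 2.916667.
I averages over the q = 6 poor units only: 2.916667 / 6 = 0.486.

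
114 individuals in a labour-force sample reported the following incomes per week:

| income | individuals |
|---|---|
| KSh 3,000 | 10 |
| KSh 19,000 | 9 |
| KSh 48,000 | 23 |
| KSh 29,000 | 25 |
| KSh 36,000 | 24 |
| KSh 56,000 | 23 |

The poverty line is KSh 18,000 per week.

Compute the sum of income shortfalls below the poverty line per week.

Below z: 10×KSh 3,000 (q = 10 of N = 114).
Individual gaps: 10×(18000−3000) = 150000.
Aggregate gap = KSh 150,000.

KSh 150,000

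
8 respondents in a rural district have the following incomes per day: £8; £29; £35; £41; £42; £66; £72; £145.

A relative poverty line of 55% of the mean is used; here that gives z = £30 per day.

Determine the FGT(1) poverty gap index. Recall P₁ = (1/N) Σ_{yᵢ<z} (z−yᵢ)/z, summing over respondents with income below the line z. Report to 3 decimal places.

Below the line: £8, £29 (q = 2 of N = 8).
Normalized shortfalls: (30−8)/30 = 0.7333; (30−29)/30 = 0.0333.
Sum of shortfalls = 0.766667; P₁ averages over all N: 0.766667 / 8 = 0.096.

0.096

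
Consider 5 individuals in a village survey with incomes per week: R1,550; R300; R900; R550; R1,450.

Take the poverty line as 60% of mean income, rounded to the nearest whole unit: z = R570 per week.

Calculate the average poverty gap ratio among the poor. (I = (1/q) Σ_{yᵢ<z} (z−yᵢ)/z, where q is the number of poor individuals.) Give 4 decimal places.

0.2544

Poor units: R300, R550 (q = 2 of N = 5).
Relative gaps: 0.4737, 0.0351; sum = 0.508772.
The income-gap ratio divides by q (the poor only): 0.508772 / 2 = 0.2544.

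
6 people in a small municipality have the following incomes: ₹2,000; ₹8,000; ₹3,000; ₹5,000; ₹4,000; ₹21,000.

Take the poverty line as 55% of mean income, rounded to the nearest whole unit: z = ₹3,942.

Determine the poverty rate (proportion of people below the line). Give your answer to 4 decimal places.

2 of the 6 people have income below ₹3,942.
H = 2/6 = 0.3333.

0.3333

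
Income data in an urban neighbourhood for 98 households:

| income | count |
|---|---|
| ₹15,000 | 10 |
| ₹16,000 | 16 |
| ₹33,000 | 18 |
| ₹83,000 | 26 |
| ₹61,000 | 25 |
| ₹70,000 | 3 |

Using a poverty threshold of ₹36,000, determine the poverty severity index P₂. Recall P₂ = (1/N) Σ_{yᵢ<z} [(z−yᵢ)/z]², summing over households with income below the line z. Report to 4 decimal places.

0.0864

Below z: 10×₹15,000, 16×₹16,000, 18×₹33,000 (q = 44 of N = 98).
Normalized shortfalls: (36000−15000)/36000 = 0.5833 (×10); (36000−16000)/36000 = 0.5556 (×16); (36000−33000)/36000 = 0.0833 (×18).
Squared: 0.3403 (×10); 0.3086 (×16); 0.0069 (×18).
Sum = 8.466049; P₂ = 8.466049 / 98 = 0.0864.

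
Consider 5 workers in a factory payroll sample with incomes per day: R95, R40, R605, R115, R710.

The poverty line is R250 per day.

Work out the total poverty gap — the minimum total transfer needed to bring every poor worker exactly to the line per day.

R500

Incomes under z: R40, R95, R115 (q = 3 of N = 5).
Individual gaps: 250−40 = 210; 250−95 = 155; 250−115 = 135.
Aggregate gap = R500.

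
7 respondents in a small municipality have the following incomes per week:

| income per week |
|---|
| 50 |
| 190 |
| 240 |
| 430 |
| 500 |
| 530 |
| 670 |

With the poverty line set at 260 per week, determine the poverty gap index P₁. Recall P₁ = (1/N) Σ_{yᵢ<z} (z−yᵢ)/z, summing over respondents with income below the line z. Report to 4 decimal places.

Incomes under z: 50, 190, 240 (q = 3 of N = 7).
Relative gaps: (260−50)/260 = 0.8077; (260−190)/260 = 0.2692; (260−240)/260 = 0.0769.
Σ = 1.153846. Dividing by the full population N = 7 gives P₁ = 0.1648.

0.1648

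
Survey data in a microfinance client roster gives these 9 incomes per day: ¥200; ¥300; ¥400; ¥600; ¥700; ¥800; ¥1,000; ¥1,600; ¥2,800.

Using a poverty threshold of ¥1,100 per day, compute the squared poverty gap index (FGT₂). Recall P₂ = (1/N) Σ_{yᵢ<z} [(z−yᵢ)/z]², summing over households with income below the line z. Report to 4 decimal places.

Poor units: ¥200, ¥300, ¥400, ¥600, ¥700, ¥800, ¥1,000 (q = 7 of N = 9).
Normalized shortfalls: (1100−200)/1100 = 0.8182; (1100−300)/1100 = 0.7273; (1100−400)/1100 = 0.6364; (1100−600)/1100 = 0.4545; (1100−700)/1100 = 0.3636; (1100−800)/1100 = 0.2727; (1100−1000)/1100 = 0.0909.
Squared: 0.6694; 0.5289; 0.4050; 0.2066; 0.1322; 0.0744; 0.0083.
Sum = 2.024793; P₂ = 2.024793 / 9 = 0.2250.

0.2250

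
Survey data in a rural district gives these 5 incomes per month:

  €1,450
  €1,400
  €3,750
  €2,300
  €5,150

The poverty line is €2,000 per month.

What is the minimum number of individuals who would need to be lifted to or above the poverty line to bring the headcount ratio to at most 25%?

1

2 of the 5 individuals are poor, so H = 2/5 = 0.400.
A headcount ratio of at most 25% allows at most ⌊0.25 × 5⌋ = 1 poor individuals.
So at least 2 − 1 = 1 must be lifted.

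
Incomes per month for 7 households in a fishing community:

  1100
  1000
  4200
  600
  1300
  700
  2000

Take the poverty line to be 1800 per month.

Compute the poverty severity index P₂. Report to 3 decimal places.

0.178

Incomes under z: 600, 700, 1000, 1100, 1300 (q = 5 of N = 7).
Gap ratios (z−y)/z: (1800−600)/1800 = 0.6667; (1800−700)/1800 = 0.6111; (1800−1000)/1800 = 0.4444; (1800−1100)/1800 = 0.3889; (1800−1300)/1800 = 0.2778.
Squared: 0.4444; 0.3735; 0.1975; 0.1512; 0.0772.
Sum = 1.243827; P₂ = 1.243827 / 7 = 0.178.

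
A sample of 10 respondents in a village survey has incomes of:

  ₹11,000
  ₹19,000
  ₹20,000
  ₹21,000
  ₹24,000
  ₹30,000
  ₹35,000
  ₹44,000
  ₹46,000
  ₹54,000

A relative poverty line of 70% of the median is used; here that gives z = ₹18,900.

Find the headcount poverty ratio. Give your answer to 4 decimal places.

0.1000

1 of the 10 respondents have income below ₹18,900.
H = 1/10 = 0.1000.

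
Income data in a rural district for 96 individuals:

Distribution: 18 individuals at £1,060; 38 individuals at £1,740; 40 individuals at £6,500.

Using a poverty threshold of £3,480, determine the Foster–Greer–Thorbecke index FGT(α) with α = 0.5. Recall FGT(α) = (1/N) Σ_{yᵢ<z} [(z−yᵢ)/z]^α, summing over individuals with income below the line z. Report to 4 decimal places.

0.4363

Below the line: 18×£1,060, 38×£1,740 (q = 56 of N = 96).
Shortfall ratios: (3480−1060)/3480 = 0.6954 (×18); (3480−1740)/3480 = 0.5000 (×38).
Raised to α = 0.5: 0.83391 (×18); 0.70711 (×38).
Sum = 41.880399; FGT(0.5) = 41.880399 / 96 = 0.4363.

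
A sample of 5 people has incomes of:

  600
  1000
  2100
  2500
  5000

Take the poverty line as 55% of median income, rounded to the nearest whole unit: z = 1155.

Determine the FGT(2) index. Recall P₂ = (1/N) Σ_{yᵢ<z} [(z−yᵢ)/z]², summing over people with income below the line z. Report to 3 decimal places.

0.050

Incomes under z: 600, 1000 (q = 2 of N = 5).
Shortfall ratios: (1155−600)/1155 = 0.4805; (1155−1000)/1155 = 0.1342.
Squared: 0.2309; 0.0180.
Sum = 0.248908; P₂ = 0.248908 / 5 = 0.050.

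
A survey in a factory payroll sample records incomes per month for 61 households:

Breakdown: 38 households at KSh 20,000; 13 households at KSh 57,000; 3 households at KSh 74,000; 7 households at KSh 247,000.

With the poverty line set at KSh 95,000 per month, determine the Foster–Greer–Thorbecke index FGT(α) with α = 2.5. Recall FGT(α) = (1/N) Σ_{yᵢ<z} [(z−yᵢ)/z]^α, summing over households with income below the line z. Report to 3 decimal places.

Poor units: 38×KSh 20,000, 13×KSh 57,000, 3×KSh 74,000 (q = 54 of N = 61).
Normalized shortfalls: (95000−20000)/95000 = 0.7895 (×38); (95000−57000)/95000 = 0.4000 (×13); (95000−74000)/95000 = 0.2211 (×3).
Raised to α = 2.5: 0.55379 (×38); 0.10119 (×13); 0.02297 (×3).
Sum = 22.428403; FGT(2.5) = 22.428403 / 61 = 0.368.

0.368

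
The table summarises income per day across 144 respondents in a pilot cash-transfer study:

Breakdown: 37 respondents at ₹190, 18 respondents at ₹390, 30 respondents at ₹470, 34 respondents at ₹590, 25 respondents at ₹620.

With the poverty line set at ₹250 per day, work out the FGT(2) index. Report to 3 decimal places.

0.015

Below z: 37×₹190 (q = 37 of N = 144).
Shortfall ratios: (250−190)/250 = 0.2400 (×37).
Squared: 0.0576 (×37).
Sum = 2.131200; P₂ = 2.131200 / 144 = 0.015.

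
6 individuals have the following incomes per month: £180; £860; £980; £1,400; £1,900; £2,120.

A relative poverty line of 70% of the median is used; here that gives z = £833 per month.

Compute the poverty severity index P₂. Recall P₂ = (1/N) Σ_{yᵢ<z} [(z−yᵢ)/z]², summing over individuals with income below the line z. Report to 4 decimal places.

Poor units: £180 (q = 1 of N = 6).
Shortfall ratios: (833−180)/833 = 0.7839.
Squared: 0.6145.
Sum = 0.614520; P₂ = 0.614520 / 6 = 0.1024.

0.1024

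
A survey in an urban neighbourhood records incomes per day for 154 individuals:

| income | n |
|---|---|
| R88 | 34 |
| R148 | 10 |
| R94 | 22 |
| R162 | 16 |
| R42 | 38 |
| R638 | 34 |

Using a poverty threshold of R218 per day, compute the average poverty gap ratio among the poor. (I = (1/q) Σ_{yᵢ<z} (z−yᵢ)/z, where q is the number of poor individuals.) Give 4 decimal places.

Below z: 38×R42, 34×R88, 22×R94, 10×R148, 16×R162 (q = 120 of N = 154).
Shortfall ratios (z−y)/z: 0.8073 (×38), 0.5963 (×34), 0.5688 (×22), 0.3211 (×10), 0.2569 (×16); sum = 70.788991.
The income-gap ratio divides by q (the poor only): 70.788991 / 120 = 0.5899.

0.5899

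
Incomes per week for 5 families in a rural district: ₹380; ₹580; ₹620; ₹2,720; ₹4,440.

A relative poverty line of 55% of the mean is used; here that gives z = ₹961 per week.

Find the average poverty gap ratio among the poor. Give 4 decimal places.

Below the line: ₹380, ₹580, ₹620 (q = 3 of N = 5).
Shortfall ratios (z−y)/z: 0.6046, 0.3965, 0.3548; sum = 1.355879.
The income-gap ratio divides by q (the poor only): 1.355879 / 3 = 0.4520.

0.4520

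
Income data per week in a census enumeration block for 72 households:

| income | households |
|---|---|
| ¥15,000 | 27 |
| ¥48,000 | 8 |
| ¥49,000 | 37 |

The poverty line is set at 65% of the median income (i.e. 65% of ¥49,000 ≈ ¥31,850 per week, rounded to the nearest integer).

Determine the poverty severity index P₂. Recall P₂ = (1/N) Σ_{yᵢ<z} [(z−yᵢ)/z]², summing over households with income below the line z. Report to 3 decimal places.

Below the line: 27×¥15,000 (q = 27 of N = 72).
Gap ratios (z−y)/z: (31850−15000)/31850 = 0.5290 (×27).
Squared: 0.2799 (×27).
Sum = 7.556918; P₂ = 7.556918 / 72 = 0.105.

0.105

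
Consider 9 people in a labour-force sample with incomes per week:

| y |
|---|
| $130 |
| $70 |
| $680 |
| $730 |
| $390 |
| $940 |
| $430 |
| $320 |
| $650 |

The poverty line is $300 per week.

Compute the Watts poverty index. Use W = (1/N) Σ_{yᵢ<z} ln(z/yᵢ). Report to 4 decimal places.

Below z: $70, $130 (q = 2 of N = 9).
ln(z/y) terms: ln(300/70) = 1.4553; ln(300/130) = 0.8362.
W = 2.291535 / 9 = 0.2546.

0.2546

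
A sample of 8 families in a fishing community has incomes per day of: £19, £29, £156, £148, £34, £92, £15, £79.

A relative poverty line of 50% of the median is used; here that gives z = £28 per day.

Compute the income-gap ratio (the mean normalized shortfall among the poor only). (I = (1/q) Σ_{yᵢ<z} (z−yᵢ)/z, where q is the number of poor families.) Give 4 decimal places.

0.3929

Below the line: £15, £19 (q = 2 of N = 8).
Relative gaps: 0.4643, 0.3214; sum = 0.785714.
I averages over the q = 2 poor units only: 0.785714 / 2 = 0.3929.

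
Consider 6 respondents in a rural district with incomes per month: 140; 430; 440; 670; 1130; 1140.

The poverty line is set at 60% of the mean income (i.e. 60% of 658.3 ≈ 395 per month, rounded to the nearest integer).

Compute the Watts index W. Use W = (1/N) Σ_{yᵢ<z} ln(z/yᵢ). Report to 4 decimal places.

0.1729

Poor units: 140 (q = 1 of N = 6).
ln(z/y) terms: ln(395/140) = 1.0372.
W = 1.037243 / 6 = 0.1729.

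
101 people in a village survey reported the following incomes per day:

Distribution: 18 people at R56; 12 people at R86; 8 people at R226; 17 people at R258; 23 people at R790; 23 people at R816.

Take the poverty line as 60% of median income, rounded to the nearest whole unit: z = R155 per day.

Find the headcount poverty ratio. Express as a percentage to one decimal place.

30 of the 101 people have income below R155.
H = 30/101 = 29.7%.

29.7%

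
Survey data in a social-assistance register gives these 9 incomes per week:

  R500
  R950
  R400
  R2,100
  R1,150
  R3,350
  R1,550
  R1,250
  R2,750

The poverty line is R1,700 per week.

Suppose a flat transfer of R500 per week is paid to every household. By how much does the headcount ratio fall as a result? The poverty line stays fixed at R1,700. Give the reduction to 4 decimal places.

0.2222

Before: below the line — R400, R500, R950, R1,150, R1,250, R1,550; headcount ratio = 0.666667.
After the R500 transfer: below the line — R900, R1,000, R1,450, R1,650; headcount ratio = 0.444444.
Reduction = 0.666667 − 0.444444 = 0.2222.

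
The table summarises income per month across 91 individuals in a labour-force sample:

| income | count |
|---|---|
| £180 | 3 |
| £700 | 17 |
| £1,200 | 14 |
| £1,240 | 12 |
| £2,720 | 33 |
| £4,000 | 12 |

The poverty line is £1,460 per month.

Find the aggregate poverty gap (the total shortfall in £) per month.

£23,040

Poor units: 3×£180, 17×£700, 14×£1,200, 12×£1,240 (q = 46 of N = 91).
Individual gaps: 3×(1460−180) = 3840; 17×(1460−700) = 12920; 14×(1460−1200) = 3640; 12×(1460−1240) = 2640.
Aggregate gap = £23,040.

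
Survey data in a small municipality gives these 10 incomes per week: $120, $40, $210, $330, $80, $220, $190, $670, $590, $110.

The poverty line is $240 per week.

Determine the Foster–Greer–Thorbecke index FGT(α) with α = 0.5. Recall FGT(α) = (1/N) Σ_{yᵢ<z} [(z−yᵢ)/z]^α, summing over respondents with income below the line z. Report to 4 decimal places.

0.4271

Incomes under z: $40, $80, $110, $120, $190, $210, $220 (q = 7 of N = 10).
Gap ratios (z−y)/z: (240−40)/240 = 0.8333; (240−80)/240 = 0.6667; (240−110)/240 = 0.5417; (240−120)/240 = 0.5000; (240−190)/240 = 0.2083; (240−210)/240 = 0.1250; (240−220)/240 = 0.0833.
Raised to α = 0.5: 0.91287; 0.81650; 0.73598; 0.70711; 0.45644; 0.35355; 0.28868.
Sum = 4.271118; FGT(0.5) = 4.271118 / 10 = 0.4271.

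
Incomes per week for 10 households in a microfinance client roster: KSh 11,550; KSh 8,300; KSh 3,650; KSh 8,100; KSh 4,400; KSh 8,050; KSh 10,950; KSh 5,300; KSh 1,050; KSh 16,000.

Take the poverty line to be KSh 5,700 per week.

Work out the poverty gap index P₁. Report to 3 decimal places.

Below z: KSh 1,050, KSh 3,650, KSh 4,400, KSh 5,300 (q = 4 of N = 10).
Gap ratios (z−y)/z: (5700−1050)/5700 = 0.8158; (5700−3650)/5700 = 0.3596; (5700−4400)/5700 = 0.2281; (5700−5300)/5700 = 0.0702.
Σ = 1.473684. Dividing by the full population N = 10 gives P₁ = 0.147.

0.147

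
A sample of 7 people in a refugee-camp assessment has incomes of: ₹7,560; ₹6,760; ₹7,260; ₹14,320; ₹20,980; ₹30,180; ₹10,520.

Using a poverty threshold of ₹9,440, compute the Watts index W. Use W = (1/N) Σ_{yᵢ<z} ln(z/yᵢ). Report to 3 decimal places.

0.117

Poor units: ₹6,760, ₹7,260, ₹7,560 (q = 3 of N = 7).
Log shortfalls: ln(9440/6760) = 0.3339; ln(9440/7260) = 0.2626; ln(9440/7560) = 0.2221.
W = 0.818594 / 7 = 0.117.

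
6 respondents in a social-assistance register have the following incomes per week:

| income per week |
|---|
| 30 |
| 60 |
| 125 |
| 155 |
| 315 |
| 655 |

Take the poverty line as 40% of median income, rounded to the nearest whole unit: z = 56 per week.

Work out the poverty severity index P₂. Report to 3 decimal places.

Incomes under z: 30 (q = 1 of N = 6).
Shortfall ratios: (56−30)/56 = 0.4643.
Squared: 0.2156.
Sum = 0.215561; P₂ = 0.215561 / 6 = 0.036.

0.036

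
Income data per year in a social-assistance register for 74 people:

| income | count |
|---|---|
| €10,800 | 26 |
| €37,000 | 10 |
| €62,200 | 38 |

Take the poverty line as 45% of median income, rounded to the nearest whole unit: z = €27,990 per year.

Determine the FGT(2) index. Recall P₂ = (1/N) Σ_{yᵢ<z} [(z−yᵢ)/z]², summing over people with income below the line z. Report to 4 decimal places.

0.1325

Incomes under z: 26×€10,800 (q = 26 of N = 74).
Relative gaps: (27990−10800)/27990 = 0.6141 (×26).
Squared: 0.3772 (×26).
Sum = 9.806619; P₂ = 9.806619 / 74 = 0.1325.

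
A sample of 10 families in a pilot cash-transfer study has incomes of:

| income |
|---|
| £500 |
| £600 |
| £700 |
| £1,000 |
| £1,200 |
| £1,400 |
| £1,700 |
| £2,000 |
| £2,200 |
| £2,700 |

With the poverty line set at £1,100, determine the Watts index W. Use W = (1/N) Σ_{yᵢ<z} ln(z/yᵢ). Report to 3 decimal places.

0.194

Below z: £500, £600, £700, £1,000 (q = 4 of N = 10).
ln(z/y) terms: ln(1100/500) = 0.7885; ln(1100/600) = 0.6061; ln(1100/700) = 0.4520; ln(1100/1000) = 0.0953.
W = 1.941888 / 10 = 0.194.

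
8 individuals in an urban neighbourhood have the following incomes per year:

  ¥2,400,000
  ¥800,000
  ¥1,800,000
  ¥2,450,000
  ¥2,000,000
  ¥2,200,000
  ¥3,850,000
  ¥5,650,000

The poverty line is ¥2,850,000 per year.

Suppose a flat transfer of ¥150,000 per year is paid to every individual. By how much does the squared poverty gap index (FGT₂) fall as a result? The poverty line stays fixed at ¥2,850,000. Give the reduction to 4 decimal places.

0.0231

Before: below the line — ¥800,000, ¥1,800,000, ¥2,000,000, ¥2,200,000, ¥2,400,000, ¥2,450,000; squared poverty gap index (FGT₂) = 0.104840.
After the ¥150,000 transfer: below the line — ¥950,000, ¥1,950,000, ¥2,150,000, ¥2,350,000, ¥2,550,000, ¥2,600,000; squared poverty gap index (FGT₂) = 0.081756.
Reduction = 0.104840 − 0.081756 = 0.0231.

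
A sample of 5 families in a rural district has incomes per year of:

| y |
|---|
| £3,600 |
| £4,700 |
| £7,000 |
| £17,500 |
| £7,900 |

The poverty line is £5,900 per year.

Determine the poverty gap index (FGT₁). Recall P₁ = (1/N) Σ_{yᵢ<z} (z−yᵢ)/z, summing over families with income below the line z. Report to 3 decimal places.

Below z: £3,600, £4,700 (q = 2 of N = 5).
Gap ratios (z−y)/z: (5900−3600)/5900 = 0.3898; (5900−4700)/5900 = 0.2034.
Σ = 0.593220. Dividing by the full population N = 5 gives P₁ = 0.119.

0.119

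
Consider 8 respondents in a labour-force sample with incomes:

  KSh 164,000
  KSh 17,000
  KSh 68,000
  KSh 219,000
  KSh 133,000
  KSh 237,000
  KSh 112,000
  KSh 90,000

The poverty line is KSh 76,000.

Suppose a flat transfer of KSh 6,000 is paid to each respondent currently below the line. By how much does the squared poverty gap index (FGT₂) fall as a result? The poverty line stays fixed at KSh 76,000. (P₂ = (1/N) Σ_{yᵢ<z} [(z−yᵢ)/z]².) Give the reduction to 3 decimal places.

0.016

Before: below the line — KSh 17,000, KSh 68,000; squared poverty gap index (FGT₂) = 0.07672.
After the KSh 6,000 transfer: below the line — KSh 23,000, KSh 74,000; squared poverty gap index (FGT₂) = 0.06088.
Reduction = 0.07672 − 0.06088 = 0.016.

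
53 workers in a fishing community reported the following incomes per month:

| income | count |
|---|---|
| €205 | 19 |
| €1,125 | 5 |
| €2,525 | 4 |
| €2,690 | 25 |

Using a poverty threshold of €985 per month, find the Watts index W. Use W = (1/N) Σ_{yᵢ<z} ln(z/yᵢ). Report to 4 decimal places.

Below z: 19×€205 (q = 19 of N = 53).
ln(z/y) terms: ln(985/205) = 1.5696 (×19).
W = 29.823002 / 53 = 0.5627.

0.5627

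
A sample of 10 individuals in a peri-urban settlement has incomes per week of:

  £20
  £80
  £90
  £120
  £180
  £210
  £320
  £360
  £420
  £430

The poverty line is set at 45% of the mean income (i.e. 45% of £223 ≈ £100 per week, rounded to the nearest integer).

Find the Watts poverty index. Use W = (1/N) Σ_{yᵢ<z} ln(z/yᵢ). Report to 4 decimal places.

Below z: £20, £80, £90 (q = 3 of N = 10).
Log shortfalls: ln(100/20) = 1.6094; ln(100/80) = 0.2231; ln(100/90) = 0.1054.
W = 1.937942 / 10 = 0.1938.

0.1938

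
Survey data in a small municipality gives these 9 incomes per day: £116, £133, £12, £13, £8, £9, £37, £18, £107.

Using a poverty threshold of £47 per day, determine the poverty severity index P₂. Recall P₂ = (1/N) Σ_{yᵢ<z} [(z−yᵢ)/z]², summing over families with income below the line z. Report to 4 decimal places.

0.3162

Below the line: £8, £9, £12, £13, £18, £37 (q = 6 of N = 9).
Shortfall ratios: (47−8)/47 = 0.8298; (47−9)/47 = 0.8085; (47−12)/47 = 0.7447; (47−13)/47 = 0.7234; (47−18)/47 = 0.6170; (47−37)/47 = 0.2128.
Squared: 0.6885; 0.6537; 0.5545; 0.5233; 0.3807; 0.0453.
Sum = 2.846084; P₂ = 2.846084 / 9 = 0.3162.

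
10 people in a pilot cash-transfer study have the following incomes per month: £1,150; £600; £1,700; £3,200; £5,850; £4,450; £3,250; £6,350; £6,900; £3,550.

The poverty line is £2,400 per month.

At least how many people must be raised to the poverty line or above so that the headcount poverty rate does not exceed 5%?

Currently q = 3 of N = 10 are below the line (H = 0.300).
A headcount ratio of at most 5% allows at most ⌊0.05 × 10⌋ = 0 poor people.
So at least 3 − 0 = 3 must be lifted.

3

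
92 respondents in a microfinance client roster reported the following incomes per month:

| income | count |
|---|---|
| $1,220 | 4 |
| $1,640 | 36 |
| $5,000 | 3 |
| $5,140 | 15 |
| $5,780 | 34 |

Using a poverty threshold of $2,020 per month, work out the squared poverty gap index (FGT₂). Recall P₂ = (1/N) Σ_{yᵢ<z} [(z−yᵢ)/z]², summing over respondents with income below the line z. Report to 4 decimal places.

Below z: 4×$1,220, 36×$1,640 (q = 40 of N = 92).
Gap ratios (z−y)/z: (2020−1220)/2020 = 0.3960 (×4); (2020−1640)/2020 = 0.1881 (×36).
Squared: 0.1568 (×4); 0.0354 (×36).
Sum = 1.901382; P₂ = 1.901382 / 92 = 0.0207.

0.0207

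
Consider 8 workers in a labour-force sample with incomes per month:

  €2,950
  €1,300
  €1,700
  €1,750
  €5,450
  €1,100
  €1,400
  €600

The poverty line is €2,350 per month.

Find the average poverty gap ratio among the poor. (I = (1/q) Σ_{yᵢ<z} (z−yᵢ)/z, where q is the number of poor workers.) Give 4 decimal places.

0.4433

Below z: €600, €1,100, €1,300, €1,400, €1,700, €1,750 (q = 6 of N = 8).
Relative gaps: 0.7447, 0.5319, 0.4468, 0.4043, 0.2766, 0.2553; sum = 2.659574.
I averages over the q = 6 poor units only: 2.659574 / 6 = 0.4433.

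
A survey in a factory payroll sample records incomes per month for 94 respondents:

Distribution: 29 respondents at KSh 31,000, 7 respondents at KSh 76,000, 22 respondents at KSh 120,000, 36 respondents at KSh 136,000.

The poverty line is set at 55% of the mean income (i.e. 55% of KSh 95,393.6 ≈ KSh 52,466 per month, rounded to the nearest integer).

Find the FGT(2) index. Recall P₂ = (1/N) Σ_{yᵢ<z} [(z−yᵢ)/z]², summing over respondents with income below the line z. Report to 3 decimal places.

Poor units: 29×KSh 31,000 (q = 29 of N = 94).
Gap ratios (z−y)/z: (52466−31000)/52466 = 0.4091 (×29).
Squared: 0.1674 (×29).
Sum = 4.854498; P₂ = 4.854498 / 94 = 0.052.

0.052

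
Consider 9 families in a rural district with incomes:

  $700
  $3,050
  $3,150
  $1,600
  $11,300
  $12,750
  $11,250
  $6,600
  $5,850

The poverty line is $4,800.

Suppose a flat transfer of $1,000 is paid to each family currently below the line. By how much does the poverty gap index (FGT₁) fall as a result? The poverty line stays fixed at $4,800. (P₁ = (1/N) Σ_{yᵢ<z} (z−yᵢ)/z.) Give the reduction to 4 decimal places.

Before: below the line — $700, $1,600, $3,050, $3,150; poverty gap index (FGT₁) = 0.247685.
After the $1,000 transfer: below the line — $1,700, $2,600, $4,050, $4,150; poverty gap index (FGT₁) = 0.155093.
Reduction = 0.247685 − 0.155093 = 0.0926.

0.0926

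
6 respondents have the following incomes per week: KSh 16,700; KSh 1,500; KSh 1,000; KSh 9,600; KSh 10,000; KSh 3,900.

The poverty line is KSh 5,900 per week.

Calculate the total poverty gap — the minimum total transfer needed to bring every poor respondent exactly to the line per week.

KSh 11,300

Below the line: KSh 1,000, KSh 1,500, KSh 3,900 (q = 3 of N = 6).
Individual gaps: 5900−1000 = 4900; 5900−1500 = 4400; 5900−3900 = 2000.
Aggregate gap = KSh 11,300.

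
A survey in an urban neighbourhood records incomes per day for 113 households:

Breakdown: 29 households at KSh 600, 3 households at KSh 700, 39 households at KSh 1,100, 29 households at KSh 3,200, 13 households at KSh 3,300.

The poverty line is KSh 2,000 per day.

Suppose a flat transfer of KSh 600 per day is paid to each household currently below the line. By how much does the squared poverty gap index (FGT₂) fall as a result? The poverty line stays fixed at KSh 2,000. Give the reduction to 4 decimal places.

0.1548

Before: below the line — 29×KSh 600, 3×KSh 700, 39×KSh 1,100; squared poverty gap index (FGT₂) = 0.206858.
After the KSh 600 transfer: below the line — 29×KSh 1,200, 3×KSh 1,300, 39×KSh 1,700; squared poverty gap index (FGT₂) = 0.052080.
Reduction = 0.206858 − 0.052080 = 0.1548.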